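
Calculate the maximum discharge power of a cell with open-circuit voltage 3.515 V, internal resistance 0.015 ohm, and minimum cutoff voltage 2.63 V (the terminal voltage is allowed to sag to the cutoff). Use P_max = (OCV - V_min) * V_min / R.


P_max = (OCV - V_min) * V_min / R = (3.515 - 2.63) * 2.63 / 0.015 = 0.885 * 2.63 / 0.015 = 155.2 W

155.2 W


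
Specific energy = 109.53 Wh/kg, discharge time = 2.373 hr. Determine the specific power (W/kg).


P_specific = E / t = 109.53 / 2.373 = 46.16 W/kg

46.16 W/kg


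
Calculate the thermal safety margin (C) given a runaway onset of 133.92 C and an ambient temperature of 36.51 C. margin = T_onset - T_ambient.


Safety margin = 133.92 C - 36.51 C = 97.41 C

97.41 C


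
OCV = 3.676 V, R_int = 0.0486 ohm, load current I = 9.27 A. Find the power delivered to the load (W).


Step 1: V_terminal = OCV - I*R = 3.676 - 9.27 * 0.0486 = 3.2255 V
Step 2: P_out = V_terminal * I = 3.2255 * 9.27 = 29.90 W

29.90 W


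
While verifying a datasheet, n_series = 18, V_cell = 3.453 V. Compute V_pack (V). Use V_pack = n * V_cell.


V_pack = n * V_cell = 18 * 3.453 = 62.154 V

62.154 V


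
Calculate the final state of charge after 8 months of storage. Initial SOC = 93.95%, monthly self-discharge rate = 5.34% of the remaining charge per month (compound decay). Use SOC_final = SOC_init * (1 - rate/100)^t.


Monthly retention factor = 1 - 5.34/100 = 0.9466
Over 8 months: factor^8 = 0.64466
SOC_final = 93.95 * 0.64466 = 60.57%

60.57%


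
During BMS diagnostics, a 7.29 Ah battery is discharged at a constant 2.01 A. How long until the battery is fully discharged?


t = capacity / current = 7.29 / 2.01 = 3.627 hr

3.627 hr


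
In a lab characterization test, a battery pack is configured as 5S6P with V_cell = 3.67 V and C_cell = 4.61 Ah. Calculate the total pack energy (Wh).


V_pack = 5 * 3.67 = 18.35 V
C_pack = 6 * 4.61 = 27.66 Ah
E = V_pack * C_pack = 18.35 * 27.66 = 507.6 Wh

507.6 Wh


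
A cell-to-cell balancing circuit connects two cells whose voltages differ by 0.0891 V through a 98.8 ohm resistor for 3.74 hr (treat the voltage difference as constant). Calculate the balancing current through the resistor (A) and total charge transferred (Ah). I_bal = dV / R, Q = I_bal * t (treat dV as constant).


First, Ohm's law: I_bal = 0.0891 V / 98.8 ohm = 9.0182e-04 A
Then Q = I * t = 9.0182e-04 A * 3.74 hr = 0.003373 Ah

I=9.0182e-04 A, Q=0.003373 Ah


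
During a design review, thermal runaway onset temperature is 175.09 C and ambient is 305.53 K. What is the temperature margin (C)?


Convert: T_ambient = 305.53 K = 32.38 C
margin = 175.09 - 32.38 = 142.71 C

142.71 C


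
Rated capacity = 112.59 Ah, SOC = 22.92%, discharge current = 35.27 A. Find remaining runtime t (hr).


Step 1: remaining = SOC/100 * C_total = 22.92/100 * 112.59 = 25.806 Ah
Step 2: t = remaining / I = 25.806 / 35.27 = 0.7317 hr

0.7317 hr


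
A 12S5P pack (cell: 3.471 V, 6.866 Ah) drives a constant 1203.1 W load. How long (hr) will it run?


Step 1: E_pack = Ns * V_cell * Np * C_cell = 12 * 3.471 * 5 * 6.866 = 1429.9 Wh
Step 2: t = E_pack / P = 1429.9 / 1203.1 = 1.189 hr

1.189 hr


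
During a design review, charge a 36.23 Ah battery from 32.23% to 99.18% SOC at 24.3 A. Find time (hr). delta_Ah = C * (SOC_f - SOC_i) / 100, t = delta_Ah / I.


delta_Ah = 36.23 * (99.18 - 32.23) / 100 = 24.256 Ah
t = delta_Ah / I = 24.256 / 24.3 = 0.9982 hr

0.9982 hr


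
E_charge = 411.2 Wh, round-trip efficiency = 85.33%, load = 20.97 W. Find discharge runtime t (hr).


Step 1: E_discharge = eta/100 * E_charge = 85.33/100 * 411.2 = 350.88 Wh
Step 2: t = E_discharge / P = 350.88 / 20.97 = 16.73 hr

16.73 hr


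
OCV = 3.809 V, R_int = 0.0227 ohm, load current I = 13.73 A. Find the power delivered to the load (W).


Step 1: V_terminal = OCV - I*R = 3.809 - 13.73 * 0.0227 = 3.4973 V
Step 2: P_out = V_terminal * I = 3.4973 * 13.73 = 48.02 W

48.02 W


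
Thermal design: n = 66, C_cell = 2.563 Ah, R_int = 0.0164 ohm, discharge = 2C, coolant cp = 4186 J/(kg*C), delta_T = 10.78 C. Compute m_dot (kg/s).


Step 1: I = 2 * 2.563 = 5.126 A
Step 2: Q_cell = I^2 * R = 5.126^2 * 0.0164 = 0.43092 W
Step 3: Q_total = 66 * 0.43092 = 28.441 W
Step 4: m_dot = Q_total / (cp * dT) = 28.441 / (4186 * 10.78) = 6.303e-04 kg/s

6.303e-04 kg/s


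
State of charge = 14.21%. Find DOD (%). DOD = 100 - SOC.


DOD = 100 - SOC = 100 - 14.21 = 85.79%

85.79%


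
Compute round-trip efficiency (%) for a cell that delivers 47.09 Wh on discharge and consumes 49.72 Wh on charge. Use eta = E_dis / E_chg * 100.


eta_e = E_dis / E_chg * 100 = 47.09 / 49.72 * 100 = 94.71%

94.71%


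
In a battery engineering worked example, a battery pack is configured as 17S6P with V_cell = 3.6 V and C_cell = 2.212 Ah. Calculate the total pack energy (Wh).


E = Ns * Vcell * Np * Ccell = 17 * 3.6 * 6 * 2.212 = 812.2 Wh

812.2 Wh


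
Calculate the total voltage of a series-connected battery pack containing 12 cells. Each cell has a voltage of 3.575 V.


Series voltages add: 12 * 3.575 V = 42.9 V

42.9 V


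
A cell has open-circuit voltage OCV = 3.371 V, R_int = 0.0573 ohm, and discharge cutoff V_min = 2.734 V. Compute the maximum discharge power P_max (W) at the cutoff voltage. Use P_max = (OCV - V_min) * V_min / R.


dV = OCV - V_min = 0.637 V (so I_max = dV / R)
P_max = dV * V_min / R = 0.637 * 2.734 / 0.0573 = 30.39 W

30.39 W


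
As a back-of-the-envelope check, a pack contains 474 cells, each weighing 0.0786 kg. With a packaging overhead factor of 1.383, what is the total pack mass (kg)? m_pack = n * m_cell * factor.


m_pack = n * m_cell * overhead = 474 * 0.0786 * 1.383 = 51.53 kg

51.53 kg


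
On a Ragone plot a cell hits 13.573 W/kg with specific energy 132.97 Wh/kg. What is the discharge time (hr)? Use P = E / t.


t = E / P = 132.97 / 13.573 = 9.797 hr

9.797 hr


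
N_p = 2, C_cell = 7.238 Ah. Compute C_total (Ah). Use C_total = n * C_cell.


C_total = 2 * 7.238 = 14.476 Ah

14.476 Ah


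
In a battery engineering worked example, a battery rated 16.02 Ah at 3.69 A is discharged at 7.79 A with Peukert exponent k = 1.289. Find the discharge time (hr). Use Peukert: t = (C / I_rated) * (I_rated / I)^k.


Step 1: t_rated = C / I_rated = 16.02 / 3.69 = 4.3415 hr
Step 2: ratio = 3.69 / 7.79 = 0.47368
Step 3: ratio^k = 0.47368^1.289 = 0.38168
Step 4: t = t_rated * ratio^k = 4.3415 * 0.38168 = 1.657 hr

1.657 hr


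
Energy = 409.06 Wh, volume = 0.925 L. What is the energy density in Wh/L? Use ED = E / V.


Volumetric ED = 409.06 Wh / 0.925 L = 442.2 Wh/L

442.2 Wh/L


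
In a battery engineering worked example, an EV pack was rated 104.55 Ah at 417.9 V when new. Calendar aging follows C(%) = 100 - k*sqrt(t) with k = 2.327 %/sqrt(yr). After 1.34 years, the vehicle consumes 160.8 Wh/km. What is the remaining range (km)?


Step 1: capacity retention = 100 - 2.327 * sqrt(1.34) = 100 - 2.327 * 1.1576 = 97.306%
Step 2: C_now = 104.55 * 97.306/100 = 101.73 Ah
Step 3: E_pack = V * C_now = 417.9 * 101.73 = 42513 Wh
Step 4: range = E_pack / consumption = 42513 / 160.8 = 264.4 km

264.4 km


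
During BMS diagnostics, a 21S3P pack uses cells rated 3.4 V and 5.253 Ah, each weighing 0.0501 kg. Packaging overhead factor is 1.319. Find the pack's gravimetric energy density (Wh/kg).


Step 1: V_pack = 21 * 3.4 = 71.4 V
Step 2: C_pack = 3 * 5.253 = 15.759 Ah
Step 3: E_pack = V_pack * C_pack = 71.4 * 15.759 = 1125.2 Wh
Step 4: m_pack = 21 * 3 * 0.0501 * 1.319 = 4.1632 kg
Step 5: ED = E_pack / m_pack = 1125.2 / 4.1632 = 270.3 Wh/kg

270.3 Wh/kg


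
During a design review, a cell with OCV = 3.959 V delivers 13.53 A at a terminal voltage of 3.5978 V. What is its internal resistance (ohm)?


R = (OCV - V) / I = (3.959 - 3.5978) / 13.53 = 0.02670 ohm

0.02670 ohm


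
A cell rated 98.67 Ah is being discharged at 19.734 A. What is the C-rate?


C_rate = I / capacity = 19.734 / 98.67 = 0.2C

0.2C


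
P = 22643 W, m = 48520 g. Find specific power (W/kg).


Convert: m = 48520 g = 48.52 kg
SP = P / m = 22643 / 48.52 = 466.7 W/kg

466.7 W/kg


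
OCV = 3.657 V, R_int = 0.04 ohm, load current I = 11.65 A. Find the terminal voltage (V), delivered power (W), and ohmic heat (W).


Step 1: V_terminal = OCV - I*R = 3.657 - 11.65 * 0.04 = 3.191 V
Step 2: P_out = V_terminal * I = 3.191 * 11.65 = 37.18 W
Step 3: Q = I^2 * R = 11.65^2 * 0.04 = 5.429 W

V=3.191 V, P=37.18 W, Q=5.429 W


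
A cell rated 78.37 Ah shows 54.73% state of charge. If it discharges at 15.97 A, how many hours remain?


Step 1: remaining = SOC/100 * C_total = 54.73/100 * 78.37 = 42.892 Ah
Step 2: t = remaining / I = 42.892 / 15.97 = 2.686 hr

2.686 hr


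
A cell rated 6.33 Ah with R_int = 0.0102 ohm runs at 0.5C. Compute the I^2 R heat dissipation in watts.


Step 1: I = C_rate * capacity = 0.5 * 6.33 = 3.165 A
Step 2: Q = I^2 * R = 3.165^2 * 0.0102 = 10.017 * 0.0102 = 0.1022 W

0.1022 W


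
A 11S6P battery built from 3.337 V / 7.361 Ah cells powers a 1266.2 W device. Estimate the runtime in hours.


Step 1: E_pack = Ns * V_cell * Np * C_cell = 11 * 3.337 * 6 * 7.361 = 1621.2 Wh
Step 2: t = E_pack / P = 1621.2 / 1266.2 = 1.280 hr

1.280 hr


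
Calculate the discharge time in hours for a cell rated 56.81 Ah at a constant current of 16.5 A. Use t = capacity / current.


t = capacity / current = 56.81 / 16.5 = 3.443 hr

3.443 hr


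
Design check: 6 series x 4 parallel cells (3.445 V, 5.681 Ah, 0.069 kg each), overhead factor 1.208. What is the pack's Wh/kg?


Step 1: V_pack = 6 * 3.445 = 20.67 V
Step 2: C_pack = 4 * 5.681 = 22.724 Ah
Step 3: E_pack = V_pack * C_pack = 20.67 * 22.724 = 469.71 Wh
Step 4: m_pack = 6 * 4 * 0.069 * 1.208 = 2.0004 kg
Step 5: ED = E_pack / m_pack = 469.71 / 2.0004 = 234.8 Wh/kg

234.8 Wh/kg


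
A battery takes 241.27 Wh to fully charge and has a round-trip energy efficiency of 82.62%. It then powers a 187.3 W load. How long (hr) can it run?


Step 1: E_discharge = eta/100 * E_charge = 82.62/100 * 241.27 = 199.34 Wh
Step 2: t = E_discharge / P = 199.34 / 187.3 = 1.064 hr

1.064 hr


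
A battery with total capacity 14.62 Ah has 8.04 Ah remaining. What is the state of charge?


SOC = (remaining / total) * 100 = (8.04 / 14.62) * 100 = 54.99%

54.99%


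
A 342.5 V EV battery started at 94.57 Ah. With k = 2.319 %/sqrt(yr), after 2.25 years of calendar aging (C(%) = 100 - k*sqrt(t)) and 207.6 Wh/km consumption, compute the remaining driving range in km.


Step 1: capacity retention = 100 - 2.319 * sqrt(2.25) = 100 - 2.319 * 1.5 = 96.522%
Step 2: C_now = 94.57 * 96.522/100 = 91.281 Ah
Step 3: E_pack = V * C_now = 342.5 * 91.281 = 31264 Wh
Step 4: range = E_pack / consumption = 31264 / 207.6 = 150.6 km

150.6 km


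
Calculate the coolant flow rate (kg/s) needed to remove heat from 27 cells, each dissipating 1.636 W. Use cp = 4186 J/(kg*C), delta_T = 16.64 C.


Step 1: Total heat Q = 27 * 1.636 W = 44.172 W
Step 2: denom = cp * dT = 4186 * 16.64 = 69655
Step 3: m_dot = 44.172 / 69655 = 6.342e-04 kg/s

6.342e-04 kg/s


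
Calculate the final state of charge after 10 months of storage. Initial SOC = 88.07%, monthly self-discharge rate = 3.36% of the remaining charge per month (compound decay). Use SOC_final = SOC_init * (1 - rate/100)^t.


Monthly retention factor = 1 - 3.36/100 = 0.9664
Over 10 months: factor^10 = 0.71051
SOC_final = 88.07 * 0.71051 = 62.57%

62.57%


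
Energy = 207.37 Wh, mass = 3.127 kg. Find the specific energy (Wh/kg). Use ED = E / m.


ED = E / m = 207.37 / 3.127 = 66.32 Wh/kg

66.32 Wh/kg


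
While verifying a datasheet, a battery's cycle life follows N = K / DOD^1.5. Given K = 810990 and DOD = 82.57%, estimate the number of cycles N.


Step 1: DOD^1.5 = 82.57^1.5 = 750.3
Step 2: N = 810990 / 750.3 = 1081 cycles

1081 cycles


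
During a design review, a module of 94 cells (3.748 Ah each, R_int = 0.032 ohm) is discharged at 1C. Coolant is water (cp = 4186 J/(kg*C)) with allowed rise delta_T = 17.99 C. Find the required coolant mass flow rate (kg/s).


Step 1: I = 1 * 3.748 = 3.748 A
Step 2: Q_cell = I^2 * R = 3.748^2 * 0.032 = 0.44952 W
Step 3: Q_total = 94 * 0.44952 = 42.255 W
Step 4: m_dot = Q_total / (cp * dT) = 42.255 / (4186 * 17.99) = 5.611e-04 kg/s

5.611e-04 kg/s


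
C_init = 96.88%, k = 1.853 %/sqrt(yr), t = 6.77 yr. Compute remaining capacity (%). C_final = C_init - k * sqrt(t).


sqrt(t) = sqrt(6.77) = 2.6019
C_final = 96.88 - 1.853 * 2.6019 = 92.06%

92.06%


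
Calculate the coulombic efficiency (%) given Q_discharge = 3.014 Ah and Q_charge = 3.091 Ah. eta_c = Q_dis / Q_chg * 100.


Coulombic efficiency = 3.014/3.091 * 100% = 97.51%

97.51%


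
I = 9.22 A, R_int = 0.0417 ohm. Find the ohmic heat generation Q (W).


I^2 = 85.008
Q = 85.008 * 0.0417 = 3.545 W

3.545 W


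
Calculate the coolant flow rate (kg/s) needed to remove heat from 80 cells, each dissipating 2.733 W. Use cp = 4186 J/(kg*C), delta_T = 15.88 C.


Step 1: Total heat Q = 80 * 2.733 W = 218.64 W
Step 2: denom = cp * dT = 4186 * 15.88 = 66474
Step 3: m_dot = 218.64 / 66474 = 0.003289 kg/s

0.003289 kg/s


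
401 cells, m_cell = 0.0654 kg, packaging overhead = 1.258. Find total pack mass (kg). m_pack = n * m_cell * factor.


Cell mass sum = 401 * 0.0654 = 26.225 kg
With overhead 1.258: m_pack = 26.225 * 1.258 = 32.99 kg

32.99 kg


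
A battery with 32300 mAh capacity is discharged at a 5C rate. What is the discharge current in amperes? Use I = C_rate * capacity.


Convert: capacity = 32300 mAh = 32.3 Ah
I = C_rate * capacity = 5 * 32.3 = 161.5 A

161.5 A


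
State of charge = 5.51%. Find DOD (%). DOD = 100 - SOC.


DOD = 100 - SOC = 100 - 5.51 = 94.49%

94.49%


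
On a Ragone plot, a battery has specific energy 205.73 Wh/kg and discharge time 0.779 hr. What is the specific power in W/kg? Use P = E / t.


Specific power = 205.73 Wh/kg / 0.779 hr = 264.1 W/kg

264.1 W/kg


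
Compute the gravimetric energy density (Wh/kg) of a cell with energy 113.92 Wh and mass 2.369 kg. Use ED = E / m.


ED = E / m = 113.92 / 2.369 = 48.09 Wh/kg

48.09 Wh/kg


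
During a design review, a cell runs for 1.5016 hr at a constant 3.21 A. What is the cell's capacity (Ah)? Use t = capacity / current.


C = I * t = 3.21 * 1.5016 = 4.820 Ah

4.820 Ah


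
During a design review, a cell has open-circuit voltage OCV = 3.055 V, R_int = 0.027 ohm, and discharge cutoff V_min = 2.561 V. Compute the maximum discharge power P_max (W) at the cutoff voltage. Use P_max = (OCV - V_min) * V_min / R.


P_max = (OCV - V_min) * V_min / R = (3.055 - 2.561) * 2.561 / 0.027 = 0.494 * 2.561 / 0.027 = 46.86 W

46.86 W


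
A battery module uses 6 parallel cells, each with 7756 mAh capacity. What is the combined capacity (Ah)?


Convert: C_cell = 7756 mAh = 7.756 Ah
C_total = 6 * 7.756 = 46.536 Ah

46.536 Ah


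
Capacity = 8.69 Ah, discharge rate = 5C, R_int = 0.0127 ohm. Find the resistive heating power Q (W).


Step 1: I = C_rate * capacity = 5 * 8.69 = 43.45 A
Step 2: Q = I^2 * R = 43.45^2 * 0.0127 = 1887.9 * 0.0127 = 23.98 W

23.98 W


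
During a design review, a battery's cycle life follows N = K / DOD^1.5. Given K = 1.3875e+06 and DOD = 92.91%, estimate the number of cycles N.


Step 1: DOD^1.5 = 92.91^1.5 = 895.56
Step 2: N = 1.3875e+06 / 895.56 = 1549 cycles

1549 cycles


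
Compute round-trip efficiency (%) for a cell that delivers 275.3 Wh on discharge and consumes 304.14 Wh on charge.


eta_e = E_dis / E_chg * 100 = 275.3 / 304.14 * 100 = 90.52%

90.52%


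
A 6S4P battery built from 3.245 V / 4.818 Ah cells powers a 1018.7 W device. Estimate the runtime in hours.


Step 1: E_pack = Ns * V_cell * Np * C_cell = 6 * 3.245 * 4 * 4.818 = 375.23 Wh
Step 2: t = E_pack / P = 375.23 / 1018.7 = 0.3683 hr

0.3683 hr


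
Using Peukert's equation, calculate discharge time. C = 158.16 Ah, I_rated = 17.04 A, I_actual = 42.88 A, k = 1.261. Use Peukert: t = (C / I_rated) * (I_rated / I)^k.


Step 1: t_rated = C / I_rated = 158.16 / 17.04 = 9.2817 hr
Step 2: ratio = 17.04 / 42.88 = 0.39739
Step 3: ratio^k = 0.39739^1.261 = 0.31233
Step 4: t = t_rated * ratio^k = 9.2817 * 0.31233 = 2.899 hr

2.899 hr


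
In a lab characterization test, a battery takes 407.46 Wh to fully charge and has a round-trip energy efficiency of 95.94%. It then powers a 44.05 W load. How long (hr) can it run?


Step 1: E_discharge = eta/100 * E_charge = 95.94/100 * 407.46 = 390.92 Wh
Step 2: t = E_discharge / P = 390.92 / 44.05 = 8.874 hr

8.874 hr


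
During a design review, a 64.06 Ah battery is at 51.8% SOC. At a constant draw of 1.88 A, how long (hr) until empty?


Step 1: remaining = SOC/100 * C_total = 51.8/100 * 64.06 = 33.183 Ah
Step 2: t = remaining / I = 33.183 / 1.88 = 17.65 hr

17.65 hr


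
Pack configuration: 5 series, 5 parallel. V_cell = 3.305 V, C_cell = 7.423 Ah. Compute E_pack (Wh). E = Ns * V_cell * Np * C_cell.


E = Ns * Vcell * Np * Ccell = 5 * 3.305 * 5 * 7.423 = 613.3 Wh

613.3 Wh


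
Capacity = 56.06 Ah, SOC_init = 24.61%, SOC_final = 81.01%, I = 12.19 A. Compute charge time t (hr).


delta_Ah = 56.06 * (81.01 - 24.61) / 100 = 31.618 Ah
t = delta_Ah / I = 31.618 / 12.19 = 2.594 hr

2.594 hr


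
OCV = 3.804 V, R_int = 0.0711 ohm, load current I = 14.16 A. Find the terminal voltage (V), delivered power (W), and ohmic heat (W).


Step 1: V_terminal = OCV - I*R = 3.804 - 14.16 * 0.0711 = 2.7972 V
Step 2: P_out = V_terminal * I = 2.7972 * 14.16 = 39.61 W
Step 3: Q = I^2 * R = 14.16^2 * 0.0711 = 14.26 W

V=2.7972 V, P=39.61 W, Q=14.26 W


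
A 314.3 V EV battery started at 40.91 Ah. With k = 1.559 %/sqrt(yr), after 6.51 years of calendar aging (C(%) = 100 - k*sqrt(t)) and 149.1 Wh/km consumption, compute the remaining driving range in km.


Step 1: capacity retention = 100 - 1.559 * sqrt(6.51) = 100 - 1.559 * 2.5515 = 96.022%
Step 2: C_now = 40.91 * 96.022/100 = 39.283 Ah
Step 3: E_pack = V * C_now = 314.3 * 39.283 = 12347 Wh
Step 4: range = E_pack / consumption = 12347 / 149.1 = 82.81 km

82.81 km


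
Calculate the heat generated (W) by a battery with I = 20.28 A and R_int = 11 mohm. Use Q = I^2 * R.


Convert: R = 11 mohm = 0.011 ohm
Q = I^2 * R = 20.28^2 * 0.011 = 4.524 W

4.524 W


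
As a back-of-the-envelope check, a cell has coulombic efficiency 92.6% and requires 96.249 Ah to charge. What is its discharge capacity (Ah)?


Q_dis = eta/100 * Q_chg = 92.6/100 * 96.249 = 89.13 Ah

89.13 Ah


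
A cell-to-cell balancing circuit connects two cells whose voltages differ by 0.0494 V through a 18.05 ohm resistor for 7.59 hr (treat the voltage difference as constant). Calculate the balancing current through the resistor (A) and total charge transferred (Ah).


First, Ohm's law: I_bal = 0.0494 V / 18.05 ohm = 0.0027368 A
Then Q = I * t = 0.0027368 A * 7.59 hr = 0.02077 Ah

I=0.0027368 A, Q=0.02077 Ah


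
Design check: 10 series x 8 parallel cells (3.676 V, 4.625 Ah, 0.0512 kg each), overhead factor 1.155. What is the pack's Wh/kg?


Step 1: V_pack = 10 * 3.676 = 36.76 V
Step 2: C_pack = 8 * 4.625 = 37 Ah
Step 3: E_pack = V_pack * C_pack = 36.76 * 37 = 1360.1 Wh
Step 4: m_pack = 10 * 8 * 0.0512 * 1.155 = 4.7309 kg
Step 5: ED = E_pack / m_pack = 1360.1 / 4.7309 = 287.5 Wh/kg

287.5 Wh/kg


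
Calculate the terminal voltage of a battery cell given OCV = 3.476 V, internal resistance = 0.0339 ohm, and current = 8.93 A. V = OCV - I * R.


IR drop = 8.93 * 0.0339 = 0.30273 V
V = 3.476 - 0.30273 = 3.173 V

3.173 V


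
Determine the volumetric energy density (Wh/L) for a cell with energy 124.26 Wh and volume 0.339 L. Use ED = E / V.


Volumetric ED = 124.26 Wh / 0.339 L = 366.5 Wh/L

366.5 Wh/L


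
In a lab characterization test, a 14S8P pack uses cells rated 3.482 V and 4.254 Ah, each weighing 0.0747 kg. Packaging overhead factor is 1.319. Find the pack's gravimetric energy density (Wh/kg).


Step 1: V_pack = 14 * 3.482 = 48.748 V
Step 2: C_pack = 8 * 4.254 = 34.032 Ah
Step 3: E_pack = V_pack * C_pack = 48.748 * 34.032 = 1659 Wh
Step 4: m_pack = 14 * 8 * 0.0747 * 1.319 = 11.035 kg
Step 5: ED = E_pack / m_pack = 1659 / 11.035 = 150.3 Wh/kg

150.3 Wh/kg


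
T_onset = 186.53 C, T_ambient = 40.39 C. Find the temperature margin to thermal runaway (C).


margin = T_onset - T_ambient = 186.53 - 40.39 = 146.14 C

146.14 C


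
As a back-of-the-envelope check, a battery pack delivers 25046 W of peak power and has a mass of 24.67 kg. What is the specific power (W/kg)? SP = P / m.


Specific power = 25046 W / 24.67 kg = 1015 W/kg

1015 W/kg


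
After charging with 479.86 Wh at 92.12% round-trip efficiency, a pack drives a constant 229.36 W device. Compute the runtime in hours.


Step 1: E_discharge = eta/100 * E_charge = 92.12/100 * 479.86 = 442.05 Wh
Step 2: t = E_discharge / P = 442.05 / 229.36 = 1.927 hr

1.927 hr


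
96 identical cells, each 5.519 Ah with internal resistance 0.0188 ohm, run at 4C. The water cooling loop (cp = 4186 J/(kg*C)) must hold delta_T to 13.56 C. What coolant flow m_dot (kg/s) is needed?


Step 1: I = 4 * 5.519 = 22.076 A
Step 2: Q_cell = I^2 * R = 22.076^2 * 0.0188 = 9.1622 W
Step 3: Q_total = 96 * 9.1622 = 879.57 W
Step 4: m_dot = Q_total / (cp * dT) = 879.57 / (4186 * 13.56) = 0.01550 kg/s

0.01550 kg/s


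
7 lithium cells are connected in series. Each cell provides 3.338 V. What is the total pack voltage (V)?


With 7 cells in series at 3.338 V each, V_pack = 23.366 V

23.366 V


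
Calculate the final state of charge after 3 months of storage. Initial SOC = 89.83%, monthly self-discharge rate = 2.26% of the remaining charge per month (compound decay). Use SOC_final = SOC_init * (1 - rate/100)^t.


Monthly retention factor = 1 - 2.26/100 = 0.9774
Over 3 months: factor^3 = 0.93372
SOC_final = 89.83 * 0.93372 = 83.88%

83.88%


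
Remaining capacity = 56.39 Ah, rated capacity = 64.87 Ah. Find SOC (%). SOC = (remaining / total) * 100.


SOC% = 56.39 / 64.87 * 100 = 86.93%

86.93%


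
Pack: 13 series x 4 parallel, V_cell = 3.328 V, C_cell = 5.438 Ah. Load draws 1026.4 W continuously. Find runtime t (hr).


Step 1: E_pack = Ns * V_cell * Np * C_cell = 13 * 3.328 * 4 * 5.438 = 941.08 Wh
Step 2: t = E_pack / P = 941.08 / 1026.4 = 0.9169 hr

0.9169 hr


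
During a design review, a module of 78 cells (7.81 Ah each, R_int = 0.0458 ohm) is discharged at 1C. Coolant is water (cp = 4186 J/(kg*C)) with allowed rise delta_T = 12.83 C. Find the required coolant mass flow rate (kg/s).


Step 1: I = 1 * 7.81 = 7.81 A
Step 2: Q_cell = I^2 * R = 7.81^2 * 0.0458 = 2.7936 W
Step 3: Q_total = 78 * 2.7936 = 217.9 W
Step 4: m_dot = Q_total / (cp * dT) = 217.9 / (4186 * 12.83) = 0.004057 kg/s

0.004057 kg/s


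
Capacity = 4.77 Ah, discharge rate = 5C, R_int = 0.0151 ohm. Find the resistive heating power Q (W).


Step 1: I = C_rate * capacity = 5 * 4.77 = 23.85 A
Step 2: Q = I^2 * R = 23.85^2 * 0.0151 = 568.82 * 0.0151 = 8.589 W

8.589 W


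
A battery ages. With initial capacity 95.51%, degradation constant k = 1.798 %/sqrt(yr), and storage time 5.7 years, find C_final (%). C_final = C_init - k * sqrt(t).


sqrt(t) = sqrt(5.7) = 2.3875
C_final = 95.51 - 1.798 * 2.3875 = 91.22%

91.22%


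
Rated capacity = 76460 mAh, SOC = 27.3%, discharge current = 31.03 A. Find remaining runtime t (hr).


Convert: C_total = 76460 mAh = 76.46 Ah
Step 1: remaining = SOC/100 * C_total = 27.3/100 * 76.46 = 20.874 Ah
Step 2: t = remaining / I = 20.874 / 31.03 = 0.6727 hr

0.6727 hr


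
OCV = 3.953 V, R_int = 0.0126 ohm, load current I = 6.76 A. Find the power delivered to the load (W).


Step 1: V_terminal = OCV - I*R = 3.953 - 6.76 * 0.0126 = 3.8678 V
Step 2: P_out = V_terminal * I = 3.8678 * 6.76 = 26.15 W

26.15 W


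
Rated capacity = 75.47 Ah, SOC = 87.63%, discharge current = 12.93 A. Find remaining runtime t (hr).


Step 1: remaining = SOC/100 * C_total = 87.63/100 * 75.47 = 66.134 Ah
Step 2: t = remaining / I = 66.134 / 12.93 = 5.115 hr

5.115 hr


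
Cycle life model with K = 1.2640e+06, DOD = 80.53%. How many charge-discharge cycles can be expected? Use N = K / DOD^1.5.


DOD^1.5 = 722.66
N = K / DOD^1.5 = 1.2640e+06 / 722.66 = 1749

1749 cycles


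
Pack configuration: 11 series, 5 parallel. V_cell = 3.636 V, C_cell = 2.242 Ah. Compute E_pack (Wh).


V_pack = 11 * 3.636 = 39.996 V
C_pack = 5 * 2.242 = 11.21 Ah
E = V_pack * C_pack = 39.996 * 11.21 = 448.4 Wh

448.4 Wh


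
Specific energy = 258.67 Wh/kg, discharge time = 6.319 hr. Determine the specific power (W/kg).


Specific power = 258.67 Wh/kg / 6.319 hr = 40.94 W/kg

40.94 W/kg


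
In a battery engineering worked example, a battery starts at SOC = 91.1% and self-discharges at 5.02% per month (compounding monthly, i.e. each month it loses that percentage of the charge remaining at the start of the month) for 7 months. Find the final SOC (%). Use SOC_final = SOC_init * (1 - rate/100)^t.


Monthly retention factor = 1 - 5.02/100 = 0.9498
Over 7 months: factor^7 = 0.69731
SOC_final = 91.1 * 0.69731 = 63.52%

63.52%


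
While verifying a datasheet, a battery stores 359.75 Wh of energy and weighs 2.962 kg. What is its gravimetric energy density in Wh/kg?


Specific energy = 359.75 Wh / 2.962 kg = 121.5 Wh/kg

121.5 Wh/kg


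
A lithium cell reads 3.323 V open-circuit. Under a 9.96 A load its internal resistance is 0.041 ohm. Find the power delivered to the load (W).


Step 1: V_terminal = OCV - I*R = 3.323 - 9.96 * 0.041 = 2.9146 V
Step 2: P_out = V_terminal * I = 2.9146 * 9.96 = 29.03 W

29.03 W


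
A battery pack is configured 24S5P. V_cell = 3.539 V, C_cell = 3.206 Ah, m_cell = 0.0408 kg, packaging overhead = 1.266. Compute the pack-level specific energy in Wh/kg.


Step 1: V_pack = 24 * 3.539 = 84.936 V
Step 2: C_pack = 5 * 3.206 = 16.03 Ah
Step 3: E_pack = V_pack * C_pack = 84.936 * 16.03 = 1361.5 Wh
Step 4: m_pack = 24 * 5 * 0.0408 * 1.266 = 6.1983 kg
Step 5: ED = E_pack / m_pack = 1361.5 / 6.1983 = 219.7 Wh/kg

219.7 Wh/kg


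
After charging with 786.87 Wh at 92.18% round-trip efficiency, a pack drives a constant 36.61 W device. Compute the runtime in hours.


Step 1: E_discharge = eta/100 * E_charge = 92.18/100 * 786.87 = 725.34 Wh
Step 2: t = E_discharge / P = 725.34 / 36.61 = 19.81 hr

19.81 hr


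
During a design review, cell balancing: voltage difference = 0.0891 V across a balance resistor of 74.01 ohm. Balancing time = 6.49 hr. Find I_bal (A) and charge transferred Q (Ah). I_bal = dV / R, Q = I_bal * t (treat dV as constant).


I_bal = dV / R = 0.0891 / 74.01 = 0.0012039 A
Q = I_bal * t = 0.0012039 * 6.49 = 0.007813 Ah

I=0.0012039 A, Q=0.007813 Ah


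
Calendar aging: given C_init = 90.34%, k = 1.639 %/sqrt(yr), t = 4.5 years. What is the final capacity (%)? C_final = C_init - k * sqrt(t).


Step 1: sqrt(4.5 yr) = 2.1213
Step 2: drop = 1.639 * 2.1213 = 3.4768
Step 3: C_final = 90.34 - 3.4768 = 86.86%

86.86%


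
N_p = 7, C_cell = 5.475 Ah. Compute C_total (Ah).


C_total = 7 * 5.475 = 38.325 Ah

38.325 Ah


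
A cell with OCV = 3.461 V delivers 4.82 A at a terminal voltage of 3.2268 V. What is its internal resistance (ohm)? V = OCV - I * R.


R = (OCV - V) / I = (3.461 - 3.2268) / 4.82 = 0.04859 ohm

0.04859 ohm


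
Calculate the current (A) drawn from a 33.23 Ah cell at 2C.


I = C_rate * capacity = 2 * 33.23 = 66.46 A

66.46 A


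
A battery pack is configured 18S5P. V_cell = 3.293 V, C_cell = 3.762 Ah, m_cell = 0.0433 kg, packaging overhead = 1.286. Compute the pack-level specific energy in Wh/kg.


Step 1: V_pack = 18 * 3.293 = 59.274 V
Step 2: C_pack = 5 * 3.762 = 18.81 Ah
Step 3: E_pack = V_pack * C_pack = 59.274 * 18.81 = 1114.9 Wh
Step 4: m_pack = 18 * 5 * 0.0433 * 1.286 = 5.0115 kg
Step 5: ED = E_pack / m_pack = 1114.9 / 5.0115 = 222.5 Wh/kg

222.5 Wh/kg


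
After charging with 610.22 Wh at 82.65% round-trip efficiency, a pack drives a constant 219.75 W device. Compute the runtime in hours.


Step 1: E_discharge = eta/100 * E_charge = 82.65/100 * 610.22 = 504.35 Wh
Step 2: t = E_discharge / P = 504.35 / 219.75 = 2.295 hr

2.295 hr


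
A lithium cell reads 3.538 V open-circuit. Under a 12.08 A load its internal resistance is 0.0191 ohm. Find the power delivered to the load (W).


Step 1: V_terminal = OCV - I*R = 3.538 - 12.08 * 0.0191 = 3.3073 V
Step 2: P_out = V_terminal * I = 3.3073 * 12.08 = 39.95 W

39.95 W


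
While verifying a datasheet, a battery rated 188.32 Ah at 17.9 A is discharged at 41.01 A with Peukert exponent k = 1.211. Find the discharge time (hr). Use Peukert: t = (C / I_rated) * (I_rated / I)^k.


t_rated = C / I_rated = 188.32 / 17.9 = 10.521 hr
(I_rated/I)^k = (0.43648)^1.211 = 0.36643
t = t_rated * (I_rated/I)^k = 10.521 * 0.36643 = 3.855 hr

3.855 hr


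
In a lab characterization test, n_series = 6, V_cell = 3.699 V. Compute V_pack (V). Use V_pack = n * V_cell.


Series voltages add: 6 * 3.699 V = 22.194 V

22.194 V


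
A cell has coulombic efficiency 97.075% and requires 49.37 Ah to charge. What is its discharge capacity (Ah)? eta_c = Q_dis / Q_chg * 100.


Q_dis = eta/100 * Q_chg = 97.075/100 * 49.37 = 47.93 Ah

47.93 Ah


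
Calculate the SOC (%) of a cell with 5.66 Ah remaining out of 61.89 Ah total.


SOC% = 5.66 / 61.89 * 100 = 9.145%

9.145%


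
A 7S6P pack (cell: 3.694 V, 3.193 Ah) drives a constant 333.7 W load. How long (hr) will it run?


Step 1: E_pack = Ns * V_cell * Np * C_cell = 7 * 3.694 * 6 * 3.193 = 495.39 Wh
Step 2: t = E_pack / P = 495.39 / 333.7 = 1.485 hr

1.485 hr


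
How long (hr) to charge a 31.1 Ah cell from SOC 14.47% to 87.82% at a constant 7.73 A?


Step 1: dSOC = 87.82% - 14.47% = 73.35%
Step 2: delta_Ah = 31.1 * 73.35 / 100 = 22.812 Ah
Step 3: t = 22.812 / 7.73 = 2.951 hr

2.951 hr


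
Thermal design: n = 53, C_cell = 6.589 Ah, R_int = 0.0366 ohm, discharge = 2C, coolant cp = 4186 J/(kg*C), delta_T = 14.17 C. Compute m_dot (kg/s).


Step 1: I = 2 * 6.589 = 13.178 A
Step 2: Q_cell = I^2 * R = 13.178^2 * 0.0366 = 6.3559 W
Step 3: Q_total = 53 * 6.3559 = 336.86 W
Step 4: m_dot = Q_total / (cp * dT) = 336.86 / (4186 * 14.17) = 0.005679 kg/s

0.005679 kg/s


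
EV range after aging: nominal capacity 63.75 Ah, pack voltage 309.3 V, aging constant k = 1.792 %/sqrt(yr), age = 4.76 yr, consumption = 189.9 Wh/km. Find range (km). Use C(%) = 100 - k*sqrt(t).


Step 1: capacity retention = 100 - 1.792 * sqrt(4.76) = 100 - 1.792 * 2.1817 = 96.09%
Step 2: C_now = 63.75 * 96.09/100 = 61.257 Ah
Step 3: E_pack = V * C_now = 309.3 * 61.257 = 18947 Wh
Step 4: range = E_pack / consumption = 18947 / 189.9 = 99.77 km

99.77 km


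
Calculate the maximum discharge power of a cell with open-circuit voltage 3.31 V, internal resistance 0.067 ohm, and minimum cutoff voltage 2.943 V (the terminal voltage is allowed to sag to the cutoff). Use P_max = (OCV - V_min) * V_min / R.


P_max = (OCV - V_min) * V_min / R = (3.31 - 2.943) * 2.943 / 0.067 = 0.367 * 2.943 / 0.067 = 16.12 W

16.12 W


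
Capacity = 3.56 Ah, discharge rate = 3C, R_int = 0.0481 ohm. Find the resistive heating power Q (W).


Step 1: I = C_rate * capacity = 3 * 3.56 = 10.68 A
Step 2: Q = I^2 * R = 10.68^2 * 0.0481 = 114.06 * 0.0481 = 5.486 W

5.486 W


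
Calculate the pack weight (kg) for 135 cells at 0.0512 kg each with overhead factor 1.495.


Cell mass sum = 135 * 0.0512 = 6.912 kg
With overhead 1.495: m_pack = 6.912 * 1.495 = 10.33 kg

10.33 kg


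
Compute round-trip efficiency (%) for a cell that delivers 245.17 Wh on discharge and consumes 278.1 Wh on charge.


Round-trip efficiency = 245.17/278.1 * 100% = 88.16%

88.16%


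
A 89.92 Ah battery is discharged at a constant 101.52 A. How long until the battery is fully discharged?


Runtime = 89.92 Ah / 101.52 A = 0.8857 hr

0.8857 hr


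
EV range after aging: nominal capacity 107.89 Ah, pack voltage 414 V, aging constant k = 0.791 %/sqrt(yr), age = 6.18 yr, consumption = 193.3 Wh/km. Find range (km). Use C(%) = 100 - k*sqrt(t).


Step 1: capacity retention = 100 - 0.791 * sqrt(6.18) = 100 - 0.791 * 2.486 = 98.034%
Step 2: C_now = 107.89 * 98.034/100 = 105.77 Ah
Step 3: E_pack = V * C_now = 414 * 105.77 = 43789 Wh
Step 4: range = E_pack / consumption = 43789 / 193.3 = 226.5 km

226.5 km


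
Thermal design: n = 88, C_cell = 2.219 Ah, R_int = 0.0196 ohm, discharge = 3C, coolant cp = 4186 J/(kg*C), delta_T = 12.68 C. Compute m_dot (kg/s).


Step 1: I = 3 * 2.219 = 6.657 A
Step 2: Q_cell = I^2 * R = 6.657^2 * 0.0196 = 0.86859 W
Step 3: Q_total = 88 * 0.86859 = 76.436 W
Step 4: m_dot = Q_total / (cp * dT) = 76.436 / (4186 * 12.68) = 0.001440 kg/s

0.001440 kg/s


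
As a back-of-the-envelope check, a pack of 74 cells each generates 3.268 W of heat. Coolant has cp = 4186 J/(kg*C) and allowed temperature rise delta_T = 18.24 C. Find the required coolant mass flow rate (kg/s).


Q_total = 74 * 3.268 = 241.83 W
m_dot = Q_total / (cp * dT) = 241.83 / (4186 * 18.24) = 0.003167 kg/s

0.003167 kg/s


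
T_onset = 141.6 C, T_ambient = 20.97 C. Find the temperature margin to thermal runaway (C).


Safety margin = 141.6 C - 20.97 C = 120.63 C

120.63 C


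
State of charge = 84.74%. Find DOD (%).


Complement of SOC: DOD = 100% - 84.74% = 15.26%

15.26%


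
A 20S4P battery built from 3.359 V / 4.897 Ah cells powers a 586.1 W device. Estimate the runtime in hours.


Step 1: E_pack = Ns * V_cell * Np * C_cell = 20 * 3.359 * 4 * 4.897 = 1315.9 Wh
Step 2: t = E_pack / P = 1315.9 / 586.1 = 2.245 hr

2.245 hr


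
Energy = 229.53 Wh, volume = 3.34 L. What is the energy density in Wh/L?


ED = E / V = 229.53 / 3.34 = 68.72 Wh/L

68.72 Wh/L


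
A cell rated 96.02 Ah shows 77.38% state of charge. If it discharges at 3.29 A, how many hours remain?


Step 1: remaining = SOC/100 * C_total = 77.38/100 * 96.02 = 74.3 Ah
Step 2: t = remaining / I = 74.3 / 3.29 = 22.58 hr

22.58 hr


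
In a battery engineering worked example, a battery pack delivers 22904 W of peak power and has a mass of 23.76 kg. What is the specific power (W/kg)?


Specific power = 22904 W / 23.76 kg = 964.0 W/kg

964.0 W/kg


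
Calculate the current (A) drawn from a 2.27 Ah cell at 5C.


At 5C: I = 5 * 2.27 Ah = 11.35 A

11.35 A


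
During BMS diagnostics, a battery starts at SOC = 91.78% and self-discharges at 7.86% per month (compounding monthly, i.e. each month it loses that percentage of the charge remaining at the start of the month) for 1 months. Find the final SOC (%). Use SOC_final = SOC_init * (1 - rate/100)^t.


Monthly retention factor = 1 - 7.86/100 = 0.9214
Over 1 months: factor^1 = 0.9214
SOC_final = 91.78 * 0.9214 = 84.57%

84.57%


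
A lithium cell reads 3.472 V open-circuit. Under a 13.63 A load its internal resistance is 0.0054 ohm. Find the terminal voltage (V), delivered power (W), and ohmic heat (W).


Step 1: V_terminal = OCV - I*R = 3.472 - 13.63 * 0.0054 = 3.3984 V
Step 2: P_out = V_terminal * I = 3.3984 * 13.63 = 46.32 W
Step 3: Q = I^2 * R = 13.63^2 * 0.0054 = 1.003 W

V=3.3984 V, P=46.32 W, Q=1.003 W


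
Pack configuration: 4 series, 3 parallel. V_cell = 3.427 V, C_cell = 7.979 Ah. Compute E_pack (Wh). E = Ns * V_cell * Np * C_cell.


V_pack = 4 * 3.427 = 13.708 V
C_pack = 3 * 7.979 = 23.937 Ah
E = V_pack * C_pack = 13.708 * 23.937 = 328.1 Wh

328.1 Wh


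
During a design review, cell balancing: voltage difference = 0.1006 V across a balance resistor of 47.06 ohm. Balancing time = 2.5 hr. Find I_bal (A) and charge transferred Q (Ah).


First, Ohm's law: I_bal = 0.1006 V / 47.06 ohm = 0.0021377 A
Then Q = I * t = 0.0021377 A * 2.5 hr = 0.005344 Ah

I=0.0021377 A, Q=0.005344 Ah


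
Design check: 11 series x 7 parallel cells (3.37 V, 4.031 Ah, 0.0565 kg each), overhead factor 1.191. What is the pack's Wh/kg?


Step 1: V_pack = 11 * 3.37 = 37.07 V
Step 2: C_pack = 7 * 4.031 = 28.217 Ah
Step 3: E_pack = V_pack * C_pack = 37.07 * 28.217 = 1046 Wh
Step 4: m_pack = 11 * 7 * 0.0565 * 1.191 = 5.1814 kg
Step 5: ED = E_pack / m_pack = 1046 / 5.1814 = 201.9 Wh/kg

201.9 Wh/kg


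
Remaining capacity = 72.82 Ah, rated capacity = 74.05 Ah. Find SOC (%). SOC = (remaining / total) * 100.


SOC = (remaining / total) * 100 = (72.82 / 74.05) * 100 = 98.34%

98.34%


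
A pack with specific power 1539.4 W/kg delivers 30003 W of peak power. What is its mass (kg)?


m = P / SP = 30003 / 1539.4 = 19.49 kg

19.49 kg


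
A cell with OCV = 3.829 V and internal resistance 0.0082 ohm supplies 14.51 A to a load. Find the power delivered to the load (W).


Step 1: V_terminal = OCV - I*R = 3.829 - 14.51 * 0.0082 = 3.71 V
Step 2: P_out = V_terminal * I = 3.71 * 14.51 = 53.83 W

53.83 W


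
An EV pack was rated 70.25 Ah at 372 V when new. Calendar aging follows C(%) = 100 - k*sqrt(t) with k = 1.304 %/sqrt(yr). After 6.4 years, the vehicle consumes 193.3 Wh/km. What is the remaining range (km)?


Step 1: capacity retention = 100 - 1.304 * sqrt(6.4) = 100 - 1.304 * 2.5298 = 96.701%
Step 2: C_now = 70.25 * 96.701/100 = 67.932 Ah
Step 3: E_pack = V * C_now = 372 * 67.932 = 25271 Wh
Step 4: range = E_pack / consumption = 25271 / 193.3 = 130.7 km

130.7 km


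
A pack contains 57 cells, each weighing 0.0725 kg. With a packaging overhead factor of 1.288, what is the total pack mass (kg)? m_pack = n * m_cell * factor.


Cell mass sum = 57 * 0.0725 = 4.1325 kg
With overhead 1.288: m_pack = 4.1325 * 1.288 = 5.323 kg

5.323 kg


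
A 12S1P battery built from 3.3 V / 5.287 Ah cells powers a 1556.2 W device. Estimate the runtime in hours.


Step 1: E_pack = Ns * V_cell * Np * C_cell = 12 * 3.3 * 1 * 5.287 = 209.37 Wh
Step 2: t = E_pack / P = 209.37 / 1556.2 = 0.1345 hr

0.1345 hr


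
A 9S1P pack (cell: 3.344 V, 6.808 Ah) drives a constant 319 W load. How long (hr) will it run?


Step 1: E_pack = Ns * V_cell * Np * C_cell = 9 * 3.344 * 1 * 6.808 = 204.89 Wh
Step 2: t = E_pack / P = 204.89 / 319 = 0.6423 hr

0.6423 hr


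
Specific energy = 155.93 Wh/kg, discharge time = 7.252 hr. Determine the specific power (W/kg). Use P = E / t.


Specific power = 155.93 Wh/kg / 7.252 hr = 21.50 W/kg

21.50 W/kg


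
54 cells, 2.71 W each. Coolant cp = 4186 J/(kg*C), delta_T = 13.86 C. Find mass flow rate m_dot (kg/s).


Q_total = 54 * 2.71 = 146.34 W
m_dot = Q_total / (cp * dT) = 146.34 / (4186 * 13.86) = 0.002522 kg/s

0.002522 kg/s


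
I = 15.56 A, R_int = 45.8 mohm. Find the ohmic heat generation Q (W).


Convert: R = 45.8 mohm = 0.0458 ohm
Q = I^2 * R = 15.56^2 * 0.0458 = 11.09 W

11.09 W


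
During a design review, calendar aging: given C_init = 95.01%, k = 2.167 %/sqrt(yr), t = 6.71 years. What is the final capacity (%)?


sqrt(t) = sqrt(6.71) = 2.5904
C_final = 95.01 - 2.167 * 2.5904 = 89.40%

89.40%


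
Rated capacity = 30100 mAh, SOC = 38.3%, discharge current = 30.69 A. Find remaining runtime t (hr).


Convert: C_total = 30100 mAh = 30.1 Ah
Step 1: remaining = SOC/100 * C_total = 38.3/100 * 30.1 = 11.528 Ah
Step 2: t = remaining / I = 11.528 / 30.69 = 0.3756 hr

0.3756 hr


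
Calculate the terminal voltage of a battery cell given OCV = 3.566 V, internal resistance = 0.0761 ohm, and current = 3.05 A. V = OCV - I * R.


V = OCV - I*R = 3.566 - 3.05 * 0.0761 = 3.334 V

3.334 V


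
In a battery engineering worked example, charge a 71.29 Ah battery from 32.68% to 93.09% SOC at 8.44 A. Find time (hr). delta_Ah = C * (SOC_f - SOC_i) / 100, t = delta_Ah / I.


delta_Ah = 71.29 * (93.09 - 32.68) / 100 = 43.066 Ah
t = delta_Ah / I = 43.066 / 8.44 = 5.103 hr

5.103 hr


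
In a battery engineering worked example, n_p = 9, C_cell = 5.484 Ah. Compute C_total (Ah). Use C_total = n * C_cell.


Parallel capacities add: 9 * 5.484 Ah = 49.356 Ah

49.356 Ah
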